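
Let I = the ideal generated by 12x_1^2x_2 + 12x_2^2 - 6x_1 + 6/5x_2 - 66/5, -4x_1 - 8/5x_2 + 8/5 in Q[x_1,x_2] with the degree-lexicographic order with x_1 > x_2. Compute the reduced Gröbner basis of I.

G = {x_2^3 + 17/4x_2^2 + 23/8x_2 - 65/8, x_1 + 2/5x_2 - 2/5}

f_1 = 12x_1^2x_2 + 12x_2^2 - 6x_1 + 6/5x_2 - 66/5, LT = x_1^2x_2.
f_2 = -4x_1 - 8/5x_2 + 8/5, LT = x_1.

S(f_1,f_2): lcm = x_1^2x_2. S = -2/5x_1x_2^2 + 2/5x_1x_2 + x_2^2 - 1/2x_1 + 1/10x_2 - 11/10.
  reduce S modulo (f_1, f_2):
  remainder 4/25x_2^3 + 17/25x_2^2 + 23/50x_2 - 13/10 ≠ 0; add g_3 = 4/25x_2^3 + 17/25x_2^2 + 23/50x_2 - 13/10 to the basis.

The other S-polynomials (S(f_1,g_3), S(f_2,g_3)) all reduce to 0 modulo the current basis, so we have a Gröbner basis.
Inter-reduce: drop elements whose leading term is divisible by another's, tail-reduce, and make monic.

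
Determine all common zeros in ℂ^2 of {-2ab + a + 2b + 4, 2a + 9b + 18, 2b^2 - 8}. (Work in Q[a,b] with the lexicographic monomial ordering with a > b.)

Compute a lex Gröbner basis by Buchberger's algorithm.
f_1 = -2ab + a + 2b + 4, LT = ab.
f_2 = 2a + 9b + 18, LT = a.
f_3 = 2b^2 - 8, LT = b^2.

S(f_1,f_2): lcm = ab. S = -1/2a - 9/2b^2 - 10b - 2.
  leading term a: subtract (-1/4)·f_2 from -1/2a - 9/2b^2 - 10b - 2 → -9/2b^2 - 31/4b + 5/2
  leading term b^2: subtract (-9/4)·f_3 from -9/2b^2 - 31/4b + 5/2 → -31/4b - 31/2
  leading term b: no divisor's leading term divides it; move -31/4b to the remainder.
  leading term 1: no divisor's leading term divides it; move -31/2 to the remainder.
  remainder -31/4b - 31/2 ≠ 0; add h_4 = -31/4b - 31/2 to the basis.

The other S-polynomials (S(f_1,f_3), S(f_2,f_3), S(f_1,h_4), S(f_2,h_4), S(f_3,h_4)) all reduce to 0 modulo the current basis, so we have a Gröbner basis.
Inter-reduce: drop elements whose leading term is divisible by another's, tail-reduce, and make monic.
Reduced Gröbner basis: {a, b + 2}.

The lex basis is triangular: the last element involves only b. Solving b + 2 = 0 gives b ∈ {-2}; substituting each value into the earlier elements determines the remaining variables.
  b = -2: the earlier basis element becomes a = 0, giving a = 0 — point (0, -2).
Check: every point annihilates each of the original generators.

{(0, -2)}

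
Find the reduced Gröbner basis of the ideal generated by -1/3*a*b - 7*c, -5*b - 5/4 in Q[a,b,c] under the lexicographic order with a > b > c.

G = {a - 84*c, b + 1/4}

f_1 = -1/3*a*b - 7*c, LT = a*b.
f_2 = -5*b - 5/4, LT = b.

S(f_1,f_2): lcm = a*b. S = -1/4*a + 21*c.
  reduce S modulo (f_1, f_2):
  remainder -1/4*a + 21*c ≠ 0; add g_3 = -1/4*a + 21*c to the basis.

The other S-polynomials (S(f_1,g_3), S(f_2,g_3)) all reduce to 0 modulo the current basis, so we have a Gröbner basis.
Inter-reduce: drop elements whose leading term is divisible by another's, tail-reduce, and make monic.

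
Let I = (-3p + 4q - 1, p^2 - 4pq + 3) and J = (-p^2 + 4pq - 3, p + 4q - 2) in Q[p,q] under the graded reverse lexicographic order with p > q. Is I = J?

Two ideals are equal iff their reduced Gröbner bases coincide (the reduced basis is unique for a fixed ordering).
Buchberger on the first generating set:
f_1 = -3p + 4q - 1, LT = p.
f_2 = p^2 - 4pq + 3, LT = p^2.

S(f_1,f_2): lcm = p^2. S = 8/3pq + 1/3p - 3.
  leading term pq: subtract (-8/9q)·f_1 from 8/3pq + 1/3p - 3 → 32/9q^2 + 1/3p - 8/9q - 3
  leading term q^2: no divisor's leading term divides it; move 32/9q^2 to the remainder.
  leading term p: subtract (-1/9)·f_1 from 1/3p - 8/9q - 3 → -4/9q - 28/9
  leading term q: no divisor's leading term divides it; move -4/9q to the remainder.
  leading term 1: no divisor's leading term divides it; move -28/9 to the remainder.
  remainder 32/9q^2 - 4/9q - 28/9 ≠ 0; add g_3 = 32/9q^2 - 4/9q - 28/9 to the basis.

The other S-polynomials (S(f_1,g_3), S(f_2,g_3)) all reduce to 0 modulo the current basis, so we have a Gröbner basis.
Inter-reduce: drop elements whose leading term is divisible by another's, tail-reduce, and make monic.
Reduced Gröbner basis: {q^2 - 1/8q - 7/8, p - 4/3q + 1/3}.

Buchberger on the second generating set:
h_1 = -p^2 + 4pq - 3, LT = p^2.
h_2 = p + 4q - 2, LT = p.

S(h_1,h_2): lcm = p^2. S = -8pq + 2p + 3.
  leading term pq: subtract (-8q)·h_2 from -8pq + 2p + 3 → 32q^2 + 2p - 16q + 3
  leading term q^2: no divisor's leading term divides it; move 32q^2 to the remainder.
  leading term p: subtract (2)·h_2 from 2p - 16q + 3 → -24q + 7
  leading term q: no divisor's leading term divides it; move -24q to the remainder.
  leading term 1: no divisor's leading term divides it; move 7 to the remainder.
  remainder 32q^2 - 24q + 7 ≠ 0; add k_3 = 32q^2 - 24q + 7 to the basis.

The other S-polynomials (S(h_1,k_3), S(h_2,k_3)) all reduce to 0 modulo the current basis, so we have a Gröbner basis.
Inter-reduce: drop elements whose leading term is divisible by another's, tail-reduce, and make monic.
Reduced Gröbner basis: {q^2 - 3/4q + 7/32, p + 4q - 2}.

The bases are distinct; the ideals are different.

No, the ideals differ.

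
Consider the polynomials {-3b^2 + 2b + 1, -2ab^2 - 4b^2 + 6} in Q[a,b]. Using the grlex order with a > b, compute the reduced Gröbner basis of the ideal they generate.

This is the nonlinear analogue of row-reducing a linear system.

f_1 = -3b^2 + 2b + 1, LT = b^2.
f_2 = -2ab^2 - 4b^2 + 6, LT = ab^2.

S(f_1,f_2): lcm = ab^2. S = -2/3ab - 2b^2 - 1/3a + 3.
  reduce S modulo (f_1, f_2):
  remainder -2/3ab - 1/3a - 4/3b + 7/3 ≠ 0; add g_3 = -2/3ab - 1/3a - 4/3b + 7/3 to the basis.

S(f_1,g_3): lcm = ab^2. S = -7/6ab - 2b^2 - 1/3a + 7/2b.
  reduce S modulo (f_1, f_2, g_3):
  remainder 1/4a + 9/2b - 19/4 ≠ 0; add g_4 = 1/4a + 9/2b - 19/4 to the basis.

The other S-polynomials (S(f_2,g_3), S(f_1,g_4), S(f_2,g_4), S(g_3,g_4)) all reduce to 0 modulo the current basis, so we have a Gröbner basis.
Inter-reduce: drop elements whose leading term is divisible by another's, tail-reduce, and make monic.

G = {b^2 - 2/3b - 1/3, a + 18b - 19}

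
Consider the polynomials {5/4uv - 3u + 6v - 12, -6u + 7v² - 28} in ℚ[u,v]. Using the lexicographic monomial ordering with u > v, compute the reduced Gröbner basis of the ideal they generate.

f_1 = 5/4uv - 3u + 6v - 12, LT = uv.
f_2 = -6u + 7v² - 28, LT = u.

S(f_1,f_2): lcm = uv. S = -12/5u + 7/6v³ + 2/15v - 48/5.
  leading term u: subtract (⅖)·f_2 from -12/5u + 7/6v³ + 2/15v - 48/5 → 7/6v³ - 14/5v² + 2/15v + 8/5
  leading term v³: no divisor's leading term divides it; move 7/6v³ to the remainder.
  leading term v²: no divisor's leading term divides it; move -14/5v² to the remainder.
  leading term v: no divisor's leading term divides it; move 2/15v to the remainder.
  leading term 1: no divisor's leading term divides it; move 8/5 to the remainder.
  remainder 7/6v³ - 14/5v² + 2/15v + 8/5 ≠ 0; add g_3 = 7/6v³ - 14/5v² + 2/15v + 8/5 to the basis.

The other S-polynomials (S(f_1,g_3), S(f_2,g_3)) all reduce to 0 modulo the current basis, so we have a Gröbner basis.
Inter-reduce: drop elements whose leading term is divisible by another's, tail-reduce, and make monic.

G = {u - 7/6v² + 14/3, v³ - 12/5v² + 4/35v + 48/35}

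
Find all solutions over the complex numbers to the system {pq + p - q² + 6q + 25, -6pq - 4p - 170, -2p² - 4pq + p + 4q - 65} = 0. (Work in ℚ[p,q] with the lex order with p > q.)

{(-5, 5)}

Compute a lex Gröbner basis by Buchberger's algorithm.
f_1 = pq + p - q² + 6q + 25, LT = pq.
f_2 = -6pq - 4p - 170, LT = pq.
f_3 = -2p² - 4pq + p + 4q - 65, LT = p².

S(f_1,f_2): lcm = pq. S = ⅓p - q² + 6q - 10/3.
  leading term p: no divisor's leading term divides it; move ⅓p to the remainder.
  leading term q²: no divisor's leading term divides it; move -q² to the remainder.
  leading term q: no divisor's leading term divides it; move 6q to the remainder.
  leading term 1: no divisor's leading term divides it; move -10/3 to the remainder.
  remainder ⅓p - q² + 6q - 10/3 ≠ 0; add h_4 = ⅓p - q² + 6q - 10/3 to the basis.

S(f_1,f_3): lcm = p²q. S = p² - 3pq² + 13/2pq + 25p + 2q² - 65/2q.
  leading term p²: subtract (-½)·f_3 from p² - 3pq² + 13/2pq + 25p + 2q² - 65/2q → -3pq² + 9/2pq + 51/2p + 2q² - 61/2q - 65/2
  leading term pq²: subtract (-3q)·f_1 from -3pq² + 9/2pq + 51/2p + 2q² - 61/2q - 65/2 → 15/2pq + 51/2p - 3q³ + 20q² + 89/2q - 65/2
  leading term pq: subtract (15/2)·f_1 from 15/2pq + 51/2p - 3q³ + 20q² + 89/2q - 65/2 → 18p - 3q³ + 55/2q² - ½q - 220
  leading term p: subtract (54)·h_4 from 18p - 3q³ + 55/2q² - ½q - 220 → -3q³ + 163/2q² - 649/2q - 40
  leading term q³: no divisor's leading term divides it; move -3q³ to the remainder.
  leading term q²: no divisor's leading term divides it; move 163/2q² to the remainder.
  leading term q: no divisor's leading term divides it; move -649/2q to the remainder.
  leading term 1: no divisor's leading term divides it; move -40 to the remainder.
  remainder -3q³ + 163/2q² - 649/2q - 40 ≠ 0; add h_5 = -3q³ + 163/2q² - 649/2q - 40 to the basis.

S(f_2,f_3): lcm = p²q. S = ⅔p² - 2pq² + ½pq + 85/3p + 2q² - 65/2q.
  leading term p²: subtract (-⅓)·f_3 from ⅔p² - 2pq² + ½pq + 85/3p + 2q² - 65/2q → -2pq² - ⅚pq + 86/3p + 2q² - 187/6q - 65/3
  leading term pq²: subtract (-2q)·f_1 from -2pq² - ⅚pq + 86/3p + 2q² - 187/6q - 65/3 → 7/6pq + 86/3p - 2q³ + 14q² + 113/6q - 65/3
  leading term pq: subtract (7/6)·f_1 from 7/6pq + 86/3p - 2q³ + 14q² + 113/6q - 65/3 → 55/2p - 2q³ + 91/6q² + 71/6q - 305/6
  leading term p: subtract (165/2)·h_4 from 55/2p - 2q³ + 91/6q² + 71/6q - 305/6 → -2q³ + 293/3q² - 2899/6q + 1345/6
  leading term q³: subtract (⅔)·h_5 from -2q³ + 293/3q² - 2899/6q + 1345/6 → 130/3q² - 1601/6q + 1505/6
  leading term q²: no divisor's leading term divides it; move 130/3q² to the remainder.
  leading term q: no divisor's leading term divides it; move -1601/6q to the remainder.
  leading term 1: no divisor's leading term divides it; move 1505/6 to the remainder.
  remainder 130/3q² - 1601/6q + 1505/6 ≠ 0; add h_6 = 130/3q² - 1601/6q + 1505/6 to the basis.

S(f_1,h_4): lcm = pq. S = p + 3q³ - 19q² + 16q + 25.
  leading term p: subtract (3)·h_4 from p + 3q³ - 19q² + 16q + 25 → 3q³ - 16q² - 2q + 35
  leading term q³: subtract (-1)·h_5 from 3q³ - 16q² - 2q + 35 → 131/2q² - 653/2q - 5
  leading term q²: subtract (393/260)·h_6 from 131/2q² - 653/2q - 5 → 39951/520q - 39951/104
  leading term q: no divisor's leading term divides it; move 39951/520q to the remainder.
  leading term 1: no divisor's leading term divides it; move -39951/104 to the remainder.
  remainder 39951/520q - 39951/104 ≠ 0; add h_7 = 39951/520q - 39951/104 to the basis.

The other S-polynomials (S(f_2,h_4), S(f_3,h_4), S(f_1,h_5), S(f_2,h_5), S(f_3,h_5), S(h_4,h_5), S(f_1,h_6), S(f_2,h_6), S(f_3,h_6), S(h_4,h_6), S(h_5,h_6), S(f_1,h_7), S(f_2,h_7), S(f_3,h_7), S(h_4,h_7), S(h_5,h_7), S(h_6,h_7)) all reduce to 0 modulo the current basis, so we have a Gröbner basis.
Inter-reduce: drop elements whose leading term is divisible by another's, tail-reduce, and make monic.
Reduced Gröbner basis: {p + 5, q - 5}.

A lex Gröbner basis eliminates variables successively. Here q - 5 depends only on q, with roots {5}; lifting each root through the earlier basis elements recovers the full solutions.
  q = 5: the earlier basis element becomes p + 5 = 0, giving p = -5 — point (-5, 5).
Check: every point annihilates each of the original generators.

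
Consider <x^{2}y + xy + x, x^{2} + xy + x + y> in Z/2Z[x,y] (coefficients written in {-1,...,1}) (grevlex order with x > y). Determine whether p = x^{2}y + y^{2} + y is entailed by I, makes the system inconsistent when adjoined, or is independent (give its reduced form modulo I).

x^{2}y + y^{2} + y lies in I (it reduces to 0).

First compute the reduced Gröbner basis of I by Buchberger's algorithm.
f_1 = x^{2}y + xy + x, LT = x^{2}y.
f_2 = x^{2} + xy + x + y, LT = x^{2}.

S(f_1,f_2): lcm = x^{2}y. S = xy^{2} + y^{2} + x.
  leading term xy^{2}: no divisor's leading term divides it; move xy^{2} to the remainder.
  leading term y^{2}: no divisor's leading term divides it; move y^{2} to the remainder.
  leading term x: no divisor's leading term divides it; move x to the remainder.
  remainder xy^{2} + y^{2} + x ≠ 0; add h_3 = xy^{2} + y^{2} + x to the basis.

S(f_1,h_3): lcm = x^{2}y^{2}. S = x^{2} + xy.
  leading term x^{2}: subtract (1)·f_2 from x^{2} + xy → x + y
  leading term x: no divisor's leading term divides it; move x to the remainder.
  leading term y: no divisor's leading term divides it; move y to the remainder.
  remainder x + y ≠ 0; add h_4 = x + y to the basis.

S(h_3,h_4): lcm = xy^{2}. S = y^{3} + y^{2} + x.
  leading term y^{3}: no divisor's leading term divides it; move y^{3} to the remainder.
  leading term y^{2}: no divisor's leading term divides it; move y^{2} to the remainder.
  leading term x: subtract (1)·h_4 from x → y
  leading term y: no divisor's leading term divides it; move y to the remainder.
  remainder y^{3} + y^{2} + y ≠ 0; add h_5 = y^{3} + y^{2} + y to the basis.

The other S-polynomials (S(f_2,h_3), S(f_1,h_4), S(f_2,h_4), S(f_1,h_5), S(f_2,h_5), S(h_3,h_5), S(h_4,h_5)) all reduce to 0 modulo the current basis, so we have a Gröbner basis.
Inter-reduce: drop elements whose leading term is divisible by another's, tail-reduce, and make monic.
Reduced Gröbner basis: {y^{3} + y^{2} + y, x + y}.
Label its elements g_1 = y^{3} + y^{2} + y, g_2 = x + y.

Reduce p = x^{2}y + y^{2} + y modulo G:
  leading term x^{2}y: subtract (xy)·g_2 from x^{2}y + y^{2} + y → xy^{2} + y^{2} + y
  leading term xy^{2}: subtract (y^{2})·g_2 from xy^{2} + y^{2} + y → y^{3} + y^{2} + y
  leading term y^{3}: subtract (1)·g_1 from y^{3} + y^{2} + y → 0
  normal form = 0.
Since the normal form is 0, p ∈ I.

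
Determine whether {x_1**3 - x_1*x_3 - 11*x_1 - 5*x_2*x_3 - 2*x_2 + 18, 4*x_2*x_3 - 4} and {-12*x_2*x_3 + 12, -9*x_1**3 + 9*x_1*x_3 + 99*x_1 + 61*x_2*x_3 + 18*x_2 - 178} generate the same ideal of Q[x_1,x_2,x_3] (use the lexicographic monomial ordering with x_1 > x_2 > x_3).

Two ideals are equal iff their reduced Gröbner bases coincide (the reduced basis is unique for a fixed ordering).
Buchberger on the first generating set:
f_1 = x_1**3 - x_1*x_3 - 11*x_1 - 5*x_2*x_3 - 2*x_2 + 18, LT = x_1**3.
f_2 = 4*x_2*x_3 - 4, LT = x_2*x_3.

The S-polynomials (S(f_1,f_2)) all reduce to 0 modulo the current basis, so we have a Gröbner basis.
Inter-reduce: drop elements whose leading term is divisible by another's, tail-reduce, and make monic.
Reduced Gröbner basis: {x_1**3 - x_1*x_3 - 11*x_1 - 2*x_2 + 13, x_2*x_3 - 1}.

Buchberger on the second generating set:
h_1 = -12*x_2*x_3 + 12, LT = x_2*x_3.
h_2 = -9*x_1**3 + 9*x_1*x_3 + 99*x_1 + 61*x_2*x_3 + 18*x_2 - 178, LT = x_1**3.

The S-polynomials (S(h_1,h_2)) all reduce to 0 modulo the current basis, so we have a Gröbner basis.
Inter-reduce: drop elements whose leading term is divisible by another's, tail-reduce, and make monic.
Reduced Gröbner basis: {x_1**3 - x_1*x_3 - 11*x_1 - 2*x_2 + 13, x_2*x_3 - 1}.

The two bases agree; hence the ideals are identical.

Yes, the ideals are equal.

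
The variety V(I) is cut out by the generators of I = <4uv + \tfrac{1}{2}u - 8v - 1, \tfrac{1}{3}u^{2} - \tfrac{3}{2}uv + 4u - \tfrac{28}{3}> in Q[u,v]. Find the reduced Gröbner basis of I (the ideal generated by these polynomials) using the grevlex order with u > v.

G = {u^{2} + \tfrac{201}{16}u - 9v - \tfrac{233}{8}, uv + \tfrac{1}{8}u - 2v - \tfrac{1}{4}, v^{2} + \tfrac{1}{8}v}

f_1 = 4uv + \tfrac{1}{2}u - 8v - 1, LT = uv.
f_2 = \tfrac{1}{3}u^{2} - \tfrac{3}{2}uv + 4u - \tfrac{28}{3}, LT = u^{2}.

S(f_1,f_2): lcm = u^{2}v. S = \tfrac{9}{2}uv^{2} + \tfrac{1}{8}u^{2} - 14uv - \tfrac{1}{4}u + 28v.
  leading term uv^{2}: subtract (\tfrac{9}{8}v)·f_1 from \tfrac{9}{2}uv^{2} + \tfrac{1}{8}u^{2} - 14uv - \tfrac{1}{4}u + 28v → \tfrac{1}{8}u^{2} - \tfrac{233}{16}uv + 9v^{2} - \tfrac{1}{4}u + \tfrac{233}{8}v
  leading term u^{2}: subtract (\tfrac{3}{8})·f_2 from \tfrac{1}{8}u^{2} - \tfrac{233}{16}uv + 9v^{2} - \tfrac{1}{4}u + \tfrac{233}{8}v → -14uv + 9v^{2} - \tfrac{7}{4}u + \tfrac{233}{8}v + \tfrac{7}{2}
  leading term uv: subtract (-\tfrac{7}{2})·f_1 from -14uv + 9v^{2} - \tfrac{7}{4}u + \tfrac{233}{8}v + \tfrac{7}{2} → 9v^{2} + \tfrac{9}{8}v
  leading term v^{2}: no divisor's leading term divides it; move 9v^{2} to the remainder.
  leading term v: no divisor's leading term divides it; move \tfrac{9}{8}v to the remainder.
  remainder 9v^{2} + \tfrac{9}{8}v ≠ 0; add g_3 = 9v^{2} + \tfrac{9}{8}v to the basis.

S(f_1,g_3): lcm = uv^{2}. S = -2v^{2} - \tfrac{1}{4}v.
  leading term v^{2}: subtract (-\tfrac{2}{9})·g_3 from -2v^{2} - \tfrac{1}{4}v → 0
  remainder 0.

S(f_2,g_3): leading monomials are coprime, so the S-polynomial reduces to 0 (Buchberger's first criterion).
Every S-polynomial of the final basis reduces to 0, so we have a Gröbner basis.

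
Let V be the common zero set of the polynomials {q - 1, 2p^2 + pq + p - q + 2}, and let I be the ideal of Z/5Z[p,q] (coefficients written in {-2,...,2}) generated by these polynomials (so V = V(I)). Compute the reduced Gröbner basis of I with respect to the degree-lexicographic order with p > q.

G = {p^2 + p - 2, q - 1}

f_1 = q - 1, LT = q.
f_2 = 2p^2 + pq + p - q + 2, LT = p^2.

S(f_1,f_2): leading monomials are coprime, so the S-polynomial reduces to 0 (Buchberger's first criterion).
Every S-polynomial of the final basis reduces to 0, so we have a Gröbner basis.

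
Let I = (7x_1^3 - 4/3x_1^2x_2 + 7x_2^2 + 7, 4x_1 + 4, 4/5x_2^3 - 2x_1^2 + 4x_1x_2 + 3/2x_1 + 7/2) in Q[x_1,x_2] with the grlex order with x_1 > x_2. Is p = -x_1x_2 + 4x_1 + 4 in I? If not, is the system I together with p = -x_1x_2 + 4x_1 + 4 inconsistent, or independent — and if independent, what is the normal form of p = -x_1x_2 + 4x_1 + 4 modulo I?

-x_1x_2 + 4x_1 + 4 lies in I (it reduces to 0).

First compute the reduced Gröbner basis of I by Buchberger's algorithm.
f_1 = 7x_1^3 - 4/3x_1^2x_2 + 7x_2^2 + 7, LT = x_1^3.
f_2 = 4x_1 + 4, LT = x_1.
f_3 = 4/5x_2^3 - 2x_1^2 + 4x_1x_2 + 3/2x_1 + 7/2, LT = x_2^3.

S(f_1,f_2): lcm = x_1^3. S = -4/21x_1^2x_2 - x_1^2 + x_2^2 + 1.
  leading term x_1^2x_2: subtract (-1/21x_1x_2)·f_2 from -4/21x_1^2x_2 - x_1^2 + x_2^2 + 1 → -x_1^2 + 4/21x_1x_2 + x_2^2 + 1
  leading term x_1^2: subtract (-1/4x_1)·f_2 from -x_1^2 + 4/21x_1x_2 + x_2^2 + 1 → 4/21x_1x_2 + x_2^2 + x_1 + 1
  leading term x_1x_2: subtract (1/21x_2)·f_2 from 4/21x_1x_2 + x_2^2 + x_1 + 1 → x_2^2 + x_1 - 4/21x_2 + 1
  leading term x_2^2: no divisor's leading term divides it; move x_2^2 to the remainder.
  leading term x_1: subtract (1/4)·f_2 from x_1 - 4/21x_2 + 1 → -4/21x_2
  leading term x_2: no divisor's leading term divides it; move -4/21x_2 to the remainder.
  remainder x_2^2 - 4/21x_2 ≠ 0; add h_4 = x_2^2 - 4/21x_2 to the basis.

S(f_3,h_4): lcm = x_2^3. S = -5/2x_1^2 + 5x_1x_2 + 4/21x_2^2 + 15/8x_1 + 35/8.
  leading term x_1^2: subtract (-5/8x_1)·f_2 from -5/2x_1^2 + 5x_1x_2 + 4/21x_2^2 + 15/8x_1 + 35/8 → 5x_1x_2 + 4/21x_2^2 + 35/8x_1 + 35/8
  leading term x_1x_2: subtract (5/4x_2)·f_2 from 5x_1x_2 + 4/21x_2^2 + 35/8x_1 + 35/8 → 4/21x_2^2 + 35/8x_1 - 5x_2 + 35/8
  leading term x_2^2: subtract (4/21)·h_4 from 4/21x_2^2 + 35/8x_1 - 5x_2 + 35/8 → 35/8x_1 - 2189/441x_2 + 35/8
  leading term x_1: subtract (35/32)·f_2 from 35/8x_1 - 2189/441x_2 + 35/8 → -2189/441x_2
  leading term x_2: no divisor's leading term divides it; move -2189/441x_2 to the remainder.
  remainder -2189/441x_2 ≠ 0; add h_5 = -2189/441x_2 to the basis.

The other S-polynomials (S(f_1,f_3), S(f_2,f_3), S(f_1,h_4), S(f_2,h_4), S(f_1,h_5), S(f_2,h_5), S(f_3,h_5), S(h_4,h_5)) all reduce to 0 modulo the current basis, so we have a Gröbner basis.
Inter-reduce: drop elements whose leading term is divisible by another's, tail-reduce, and make monic.
Reduced Gröbner basis: {x_1 + 1, x_2}.
Label its elements g_1 = x_1 + 1, g_2 = x_2.

Reduce p = -x_1x_2 + 4x_1 + 4 modulo G:
  leading term x_1x_2: subtract (-x_2)·g_1 from -x_1x_2 + 4x_1 + 4 → 4x_1 + x_2 + 4
  leading term x_1: subtract (4)·g_1 from 4x_1 + x_2 + 4 → x_2
  leading term x_2: subtract (1)·g_2 from x_2 → 0
  normal form = 0.
Since the normal form is 0, p ∈ I.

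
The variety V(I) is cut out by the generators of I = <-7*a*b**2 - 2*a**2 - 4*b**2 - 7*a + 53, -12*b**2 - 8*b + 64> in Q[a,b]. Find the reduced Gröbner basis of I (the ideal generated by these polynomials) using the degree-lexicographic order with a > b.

G = {a**2 - 7/3*a*b + 133/6*a - 4/3*b - 95/6, b**2 + 2/3*b - 16/3}

f_1 = -7*a*b**2 - 2*a**2 - 4*b**2 - 7*a + 53, LT = a*b**2.
f_2 = -12*b**2 - 8*b + 64, LT = b**2.

S(f_1,f_2): lcm = a*b**2. S = 2/7*a**2 - 2/3*a*b + 4/7*b**2 + 19/3*a - 53/7.
  leading term a**2: no divisor's leading term divides it; move 2/7*a**2 to the remainder.
  leading term a*b: no divisor's leading term divides it; move -2/3*a*b to the remainder.
  leading term b**2: subtract (-1/21)·f_2 from 4/7*b**2 + 19/3*a - 53/7 → 19/3*a - 8/21*b - 95/21
  leading term a: no divisor's leading term divides it; move 19/3*a to the remainder.
  leading term b: no divisor's leading term divides it; move -8/21*b to the remainder.
  leading term 1: no divisor's leading term divides it; move -95/21 to the remainder.
  remainder 2/7*a**2 - 2/3*a*b + 19/3*a - 8/21*b - 95/21 ≠ 0; add g_3 = 2/7*a**2 - 2/3*a*b + 19/3*a - 8/21*b - 95/21 to the basis.

S(f_1,g_3): lcm = a**2*b**2. S = 7/3*a*b**3 + 2/7*a**3 - 907/42*a*b**2 + 4/3*b**3 + a**2 + 95/6*b**2 - 53/7*a.
  leading term a*b**3: subtract (-1/3*b)·f_1 from 7/3*a*b**3 + 2/7*a**3 - 907/42*a*b**2 + 4/3*b**3 + a**2 + 95/6*b**2 - 53/7*a → 2/7*a**3 - 2/3*a**2*b - 907/42*a*b**2 + a**2 - 7/3*a*b + 95/6*b**2 - 53/7*a + 53/3*b
  leading term a**3: subtract (a)·g_3 from 2/7*a**3 - 2/3*a**2*b - 907/42*a*b**2 + a**2 - 7/3*a*b + 95/6*b**2 - 53/7*a + 53/3*b → -907/42*a*b**2 - 16/3*a**2 - 41/21*a*b + 95/6*b**2 - 64/21*a + 53/3*b
  leading term a*b**2: subtract (907/294)·f_1 from -907/42*a*b**2 - 16/3*a**2 - 41/21*a*b + 95/6*b**2 - 64/21*a + 53/3*b → 41/49*a**2 - 41/21*a*b + 2761/98*b**2 + 779/42*a + 53/3*b - 48071/294
  leading term a**2: subtract (41/14)·g_3 from 41/49*a**2 - 41/21*a*b + 2761/98*b**2 + 779/42*a + 53/3*b - 48071/294 → 2761/98*b**2 + 2761/147*b - 22088/147
  leading term b**2: subtract (-2761/1176)·f_2 from 2761/98*b**2 + 2761/147*b - 22088/147 → 0
  remainder 0.

S(f_2,g_3): leading monomials are coprime, so the S-polynomial reduces to 0 (Buchberger's first criterion).
Every S-polynomial of the final basis reduces to 0, so we have a Gröbner basis.
Inter-reduce: drop elements whose leading term is divisible by another's, tail-reduce, and make monic.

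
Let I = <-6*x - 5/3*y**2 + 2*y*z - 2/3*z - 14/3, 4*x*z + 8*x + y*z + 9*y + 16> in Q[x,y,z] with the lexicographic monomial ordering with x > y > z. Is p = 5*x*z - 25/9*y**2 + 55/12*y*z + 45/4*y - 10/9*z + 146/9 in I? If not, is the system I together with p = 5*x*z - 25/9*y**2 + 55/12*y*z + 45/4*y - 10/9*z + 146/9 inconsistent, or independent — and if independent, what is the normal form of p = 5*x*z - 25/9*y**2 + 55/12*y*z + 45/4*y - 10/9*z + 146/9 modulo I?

Adjoining 5*x*z - 25/9*y**2 + 55/12*y*z + 45/4*y - 10/9*z + 146/9 makes the ideal the whole ring: the system is inconsistent.

First compute the reduced Gröbner basis of I by Buchberger's algorithm.
f_1 = -6*x - 5/3*y**2 + 2*y*z - 2/3*z - 14/3, LT = x.
f_2 = 4*x*z + 8*x + y*z + 9*y + 16, LT = x*z.

S(f_1,f_2): lcm = x*z. S = -2*x + 5/18*y**2*z - 1/3*y*z**2 - 1/4*y*z - 9/4*y + 1/9*z**2 + 7/9*z - 4.
  leading term x: subtract (1/3)·f_1 from -2*x + 5/18*y**2*z - 1/3*y*z**2 - 1/4*y*z - 9/4*y + 1/9*z**2 + 7/9*z - 4 → 5/18*y**2*z + 5/9*y**2 - 1/3*y*z**2 - 11/12*y*z - 9/4*y + 1/9*z**2 + z - 22/9
  leading term y**2*z: no divisor's leading term divides it; move 5/18*y**2*z to the remainder.
  leading term y**2: no divisor's leading term divides it; move 5/9*y**2 to the remainder.
  leading term y*z**2: no divisor's leading term divides it; move -1/3*y*z**2 to the remainder.
  leading term y*z: no divisor's leading term divides it; move -11/12*y*z to the remainder.
  leading term y: no divisor's leading term divides it; move -9/4*y to the remainder.
  leading term z**2: no divisor's leading term divides it; move 1/9*z**2 to the remainder.
  leading term z: no divisor's leading term divides it; move z to the remainder.
  leading term 1: no divisor's leading term divides it; move -22/9 to the remainder.
  remainder 5/18*y**2*z + 5/9*y**2 - 1/3*y*z**2 - 11/12*y*z - 9/4*y + 1/9*z**2 + z - 22/9 ≠ 0; add h_3 = 5/18*y**2*z + 5/9*y**2 - 1/3*y*z**2 - 11/12*y*z - 9/4*y + 1/9*z**2 + z - 22/9 to the basis.

S(f_1,h_3): leading monomials are coprime, so the S-polynomial reduces to 0 (Buchberger's first criterion).
S(f_2,h_3): lcm = x*y**2*z. S = 6/5*x*y*z**2 + 33/10*x*y*z + 81/10*x*y - 2/5*x*z**2 - 18/5*x*z + 44/5*x + 1/4*y**3*z + 9/4*y**3 + 4*y**2.
  leading term x*y*z**2: subtract (-1/5*y*z**2)·f_1 from 6/5*x*y*z**2 + 33/10*x*y*z + 81/10*x*y - 2/5*x*z**2 - 18/5*x*z + 44/5*x + 1/4*y**3*z + 9/4*y**3 + 4*y**2 → 33/10*x*y*z + 81/10*x*y - 2/5*x*z**2 - 18/5*x*z + 44/5*x - 1/3*y**3*z**2 + 1/4*y**3*z + 9/4*y**3 + 2/5*y**2*z**3 + 4*y**2 - 2/15*y*z**3 - 14/15*y*z**2
  leading term x*y*z: subtract (-11/20*y*z)·f_1 from 33/10*x*y*z + 81/10*x*y - 2/5*x*z**2 - 18/5*x*z + 44/5*x - 1/3*y**3*z**2 + 1/4*y**3*z + 9/4*y**3 + 2/5*y**2*z**3 + 4*y**2 - 2/15*y*z**3 - 14/15*y*z**2 → 81/10*x*y - 2/5*x*z**2 - 18/5*x*z + 44/5*x - 1/3*y**3*z**2 - 2/3*y**3*z + 9/4*y**3 + 2/5*y**2*z**3 + 11/10*y**2*z**2 + 4*y**2 - 2/15*y*z**3 - 13/10*y*z**2 - 77/30*y*z
  leading term x*y: subtract (-27/20*y)·f_1 from 81/10*x*y - 2/5*x*z**2 - 18/5*x*z + 44/5*x - 1/3*y**3*z**2 - 2/3*y**3*z + 9/4*y**3 + 2/5*y**2*z**3 + 11/10*y**2*z**2 + 4*y**2 - 2/15*y*z**3 - 13/10*y*z**2 - 77/30*y*z → -2/5*x*z**2 - 18/5*x*z + 44/5*x - 1/3*y**3*z**2 - 2/3*y**3*z + 2/5*y**2*z**3 + 11/10*y**2*z**2 + 27/10*y**2*z + 4*y**2 - 2/15*y*z**3 - 13/10*y*z**2 - 52/15*y*z - 63/10*y
  leading term x*z**2: subtract (1/15*z**2)·f_1 from -2/5*x*z**2 - 18/5*x*z + 44/5*x - 1/3*y**3*z**2 - 2/3*y**3*z + 2/5*y**2*z**3 + 11/10*y**2*z**2 + 27/10*y**2*z + 4*y**2 - 2/15*y*z**3 - 13/10*y*z**2 - 52/15*y*z - 63/10*y → -18/5*x*z + 44/5*x - 1/3*y**3*z**2 - 2/3*y**3*z + 2/5*y**2*z**3 + 109/90*y**2*z**2 + 27/10*y**2*z + 4*y**2 - 4/15*y*z**3 - 13/10*y*z**2 - 52/15*y*z - 63/10*y + 2/45*z**3 + 14/45*z**2
  leading term x*z: subtract (3/5*z)·f_1 from -18/5*x*z + 44/5*x - 1/3*y**3*z**2 - 2/3*y**3*z + 2/5*y**2*z**3 + 109/90*y**2*z**2 + 27/10*y**2*z + 4*y**2 - 4/15*y*z**3 - 13/10*y*z**2 - 52/15*y*z - 63/10*y + 2/45*z**3 + 14/45*z**2 → 44/5*x - 1/3*y**3*z**2 - 2/3*y**3*z + 2/5*y**2*z**3 + 109/90*y**2*z**2 + 37/10*y**2*z + 4*y**2 - 4/15*y*z**3 - 5/2*y*z**2 - 52/15*y*z - 63/10*y + 2/45*z**3 + 32/45*z**2 + 14/5*z
  leading term x: subtract (-22/15)·f_1 from 44/5*x - 1/3*y**3*z**2 - 2/3*y**3*z + 2/5*y**2*z**3 + 109/90*y**2*z**2 + 37/10*y**2*z + 4*y**2 - 4/15*y*z**3 - 5/2*y*z**2 - 52/15*y*z - 63/10*y + 2/45*z**3 + 32/45*z**2 + 14/5*z → -1/3*y**3*z**2 - 2/3*y**3*z + 2/5*y**2*z**3 + 109/90*y**2*z**2 + 37/10*y**2*z + 14/9*y**2 - 4/15*y*z**3 - 5/2*y*z**2 - 8/15*y*z - 63/10*y + 2/45*z**3 + 32/45*z**2 + 82/45*z - 308/45
  leading term y**3*z**2: subtract (-6/5*y*z)·h_3 from -1/3*y**3*z**2 - 2/3*y**3*z + 2/5*y**2*z**3 + 109/90*y**2*z**2 + 37/10*y**2*z + 14/9*y**2 - 4/15*y*z**3 - 5/2*y*z**2 - 8/15*y*z - 63/10*y + 2/45*z**3 + 32/45*z**2 + 82/45*z - 308/45 → 1/9*y**2*z**2 + y**2*z + 14/9*y**2 - 2/15*y*z**3 - 13/10*y*z**2 - 52/15*y*z - 63/10*y + 2/45*z**3 + 32/45*z**2 + 82/45*z - 308/45
  leading term y**2*z**2: subtract (2/5*z)·h_3 from 1/9*y**2*z**2 + y**2*z + 14/9*y**2 - 2/15*y*z**3 - 13/10*y*z**2 - 52/15*y*z - 63/10*y + 2/45*z**3 + 32/45*z**2 + 82/45*z - 308/45 → 7/9*y**2*z + 14/9*y**2 - 14/15*y*z**2 - 77/30*y*z - 63/10*y + 14/45*z**2 + 14/5*z - 308/45
  leading term y**2*z: subtract (14/5)·h_3 from 7/9*y**2*z + 14/9*y**2 - 14/15*y*z**2 - 77/30*y*z - 63/10*y + 14/45*z**2 + 14/5*z - 308/45 → 0
  remainder 0.

Every S-polynomial of the final basis reduces to 0, so we have a Gröbner basis.
Inter-reduce: drop elements whose leading term is divisible by another's, tail-reduce, and make monic.
Reduced Gröbner basis: {x + 5/18*y**2 - 1/3*y*z + 1/9*z + 7/9, y**2*z + 2*y**2 - 6/5*y*z**2 - 33/10*y*z - 81/10*y + 2/5*z**2 + 18/5*z - 44/5}.
Label its elements g_1 = x + 5/18*y**2 - 1/3*y*z + 1/9*z + 7/9, g_2 = y**2*z + 2*y**2 - 6/5*y*z**2 - 33/10*y*z - 81/10*y + 2/5*z**2 + 18/5*z - 44/5.

Reduce p = 5*x*z - 25/9*y**2 + 55/12*y*z + 45/4*y - 10/9*z + 146/9 modulo G:
  leading term x*z: subtract (5*z)·g_1 from 5*x*z - 25/9*y**2 + 55/12*y*z + 45/4*y - 10/9*z + 146/9 → -25/18*y**2*z - 25/9*y**2 + 5/3*y*z**2 + 55/12*y*z + 45/4*y - 5/9*z**2 - 5*z + 146/9
  leading term y**2*z: subtract (-25/18)·g_2 from -25/18*y**2*z - 25/9*y**2 + 5/3*y*z**2 + 55/12*y*z + 45/4*y - 5/9*z**2 - 5*z + 146/9 → 4
  leading term 1: no divisor's leading term divides it; move 4 to the remainder.
  normal form = 4.
The normal form is nonzero, so p ∉ I. Since p minus its normal form lies in I, I + (p) = I + (r) where r = 4; decide whether this ideal is the whole ring.
Here r = 4 is a nonzero constant, hence a unit: 1 ∈ I + (p), the Gröbner basis of I + (p) is {1}, and the enlarged system has no common solution — adjoining p is inconsistent.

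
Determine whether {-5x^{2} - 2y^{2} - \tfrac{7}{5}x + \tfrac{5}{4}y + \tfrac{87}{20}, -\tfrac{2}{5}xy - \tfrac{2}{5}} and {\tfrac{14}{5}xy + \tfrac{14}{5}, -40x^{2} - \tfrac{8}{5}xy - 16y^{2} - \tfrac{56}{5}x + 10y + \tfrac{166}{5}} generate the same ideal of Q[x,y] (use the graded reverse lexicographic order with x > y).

Two ideals are equal iff their reduced Gröbner bases coincide (the reduced basis is unique for a fixed ordering).
Buchberger on the first generating set:
f_1 = -5x^{2} - 2y^{2} - \tfrac{7}{5}x + \tfrac{5}{4}y + \tfrac{87}{20}, LT = x^{2}.
f_2 = -\tfrac{2}{5}xy - \tfrac{2}{5}, LT = xy.

S(f_1,f_2): lcm = x^{2}y. S = \tfrac{2}{5}y^{3} + \tfrac{7}{25}xy - \tfrac{1}{4}y^{2} - x - \tfrac{87}{100}y.
  leading term y^{3}: no divisor's leading term divides it; move \tfrac{2}{5}y^{3} to the remainder.
  leading term xy: subtract (-\tfrac{7}{10})·f_2 from \tfrac{7}{25}xy - \tfrac{1}{4}y^{2} - x - \tfrac{87}{100}y → -\tfrac{1}{4}y^{2} - x - \tfrac{87}{100}y - \tfrac{7}{25}
  leading term y^{2}: no divisor's leading term divides it; move -\tfrac{1}{4}y^{2} to the remainder.
  leading term x: no divisor's leading term divides it; move -x to the remainder.
  leading term y: no divisor's leading term divides it; move -\tfrac{87}{100}y to the remainder.
  leading term 1: no divisor's leading term divides it; move -\tfrac{7}{25} to the remainder.
  remainder \tfrac{2}{5}y^{3} - \tfrac{1}{4}y^{2} - x - \tfrac{87}{100}y - \tfrac{7}{25} ≠ 0; add g_3 = \tfrac{2}{5}y^{3} - \tfrac{1}{4}y^{2} - x - \tfrac{87}{100}y - \tfrac{7}{25} to the basis.

The other S-polynomials (S(f_1,g_3), S(f_2,g_3)) all reduce to 0 modulo the current basis, so we have a Gröbner basis.
Inter-reduce: drop elements whose leading term is divisible by another's, tail-reduce, and make monic.
Reduced Gröbner basis: {y^{3} - \tfrac{5}{8}y^{2} - \tfrac{5}{2}x - \tfrac{87}{40}y - \tfrac{7}{10}, x^{2} + \tfrac{2}{5}y^{2} + \tfrac{7}{25}x - \tfrac{1}{4}y - \tfrac{87}{100}, xy + 1}.

Buchberger on the second generating set:
h_1 = \tfrac{14}{5}xy + \tfrac{14}{5}, LT = xy.
h_2 = -40x^{2} - \tfrac{8}{5}xy - 16y^{2} - \tfrac{56}{5}x + 10y + \tfrac{166}{5}, LT = x^{2}.

S(h_1,h_2): lcm = x^{2}y. S = -\tfrac{1}{25}xy^{2} - \tfrac{2}{5}y^{3} - \tfrac{7}{25}xy + \tfrac{1}{4}y^{2} + x + \tfrac{83}{100}y.
  leading term xy^{2}: subtract (-\tfrac{1}{70}y)·h_1 from -\tfrac{1}{25}xy^{2} - \tfrac{2}{5}y^{3} - \tfrac{7}{25}xy + \tfrac{1}{4}y^{2} + x + \tfrac{83}{100}y → -\tfrac{2}{5}y^{3} - \tfrac{7}{25}xy + \tfrac{1}{4}y^{2} + x + \tfrac{87}{100}y
  leading term y^{3}: no divisor's leading term divides it; move -\tfrac{2}{5}y^{3} to the remainder.
  leading term xy: subtract (-\tfrac{1}{10})·h_1 from -\tfrac{7}{25}xy + \tfrac{1}{4}y^{2} + x + \tfrac{87}{100}y → \tfrac{1}{4}y^{2} + x + \tfrac{87}{100}y + \tfrac{7}{25}
  leading term y^{2}: no divisor's leading term divides it; move \tfrac{1}{4}y^{2} to the remainder.
  leading term x: no divisor's leading term divides it; move x to the remainder.
  leading term y: no divisor's leading term divides it; move \tfrac{87}{100}y to the remainder.
  leading term 1: no divisor's leading term divides it; move \tfrac{7}{25} to the remainder.
  remainder -\tfrac{2}{5}y^{3} + \tfrac{1}{4}y^{2} + x + \tfrac{87}{100}y + \tfrac{7}{25} ≠ 0; add k_3 = -\tfrac{2}{5}y^{3} + \tfrac{1}{4}y^{2} + x + \tfrac{87}{100}y + \tfrac{7}{25} to the basis.

The other S-polynomials (S(h_1,k_3), S(h_2,k_3)) all reduce to 0 modulo the current basis, so we have a Gröbner basis.
Inter-reduce: drop elements whose leading term is divisible by another's, tail-reduce, and make monic.
Reduced Gröbner basis: {y^{3} - \tfrac{5}{8}y^{2} - \tfrac{5}{2}x - \tfrac{87}{40}y - \tfrac{7}{10}, x^{2} + \tfrac{2}{5}y^{2} + \tfrac{7}{25}x - \tfrac{1}{4}y - \tfrac{87}{100}, xy + 1}.

Same reduced basis, so the two generating sets span the same ideal.

Yes, the ideals are equal.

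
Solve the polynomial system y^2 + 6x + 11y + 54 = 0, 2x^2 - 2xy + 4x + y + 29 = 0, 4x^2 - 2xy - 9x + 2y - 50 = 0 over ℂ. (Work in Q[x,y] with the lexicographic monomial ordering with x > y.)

Compute a lex Gröbner basis by Buchberger's algorithm.
f_1 = 6x + y^2 + 11y + 54, LT = x.
f_2 = 2x^2 - 2xy + 4x + y + 29, LT = x^2.
f_3 = 4x^2 - 2xy - 9x + 2y - 50, LT = x^2.

S(f_1,f_2): lcm = x^2. S = 1/6xy^2 + 17/6xy + 7x - 1/2y - 29/2.
  reduce S modulo (f_1, f_2, f_3):
  remainder -1/36y^4 - 7/9y^3 - 283/36y^2 - 233/6y - 155/2 ≠ 0; add h_4 = -1/36y^4 - 7/9y^3 - 283/36y^2 - 233/6y - 155/2 to the basis.

S(f_1,f_3): lcm = x^2. S = 1/6xy^2 + 7/3xy + 45/4x - 1/2y + 25/2.
  reduce S modulo (f_1, f_2, f_3, h_4):
  remainder 1/12y^3 + 5/24y^2 - 79/24y - 45/4 ≠ 0; add h_5 = 1/12y^3 + 5/24y^2 - 79/24y - 45/4 to the basis.

S(h_4,h_5): lcm = y^4. S = 51/2y^3 + 645/2y^2 + 1533y + 2790.
  reduce S modulo (f_1, f_2, f_3, h_4, h_5):
  remainder 1035/4y^2 + 10161/4y + 12465/2 ≠ 0; add h_6 = 1035/4y^2 + 10161/4y + 12465/2 to the basis.

S(h_4,h_6): lcm = y^4. S = 2091/115y^3 + 5955/23y^2 + 1398y + 2790.
  reduce S modulo (f_1, f_2, f_3, h_4, h_5, h_6):
  remainder 54558/2645y + 54558/529 ≠ 0; add h_7 = 54558/2645y + 54558/529 to the basis.

The other S-polynomials (S(f_2,f_3), S(f_1,h_4), S(f_2,h_4), S(f_3,h_4), S(f_1,h_5), S(f_2,h_5), S(f_3,h_5), S(f_1,h_6), S(f_2,h_6), S(f_3,h_6), S(h_5,h_6), S(f_1,h_7), S(f_2,h_7), S(f_3,h_7), S(h_4,h_7), S(h_5,h_7), S(h_6,h_7)) all reduce to 0 modulo the current basis, so we have a Gröbner basis.
Inter-reduce: drop elements whose leading term is divisible by another's, tail-reduce, and make monic.
Reduced Gröbner basis: {x + 4, y + 5}.

A lex Gröbner basis eliminates variables successively. Here y + 5 depends only on y, with roots {-5}; lifting each root through the earlier basis elements recovers the full solutions.
  y = -5: the earlier basis element becomes x + 4 = 0, giving x = -4 — point (-4, -5).

{(-4, -5)}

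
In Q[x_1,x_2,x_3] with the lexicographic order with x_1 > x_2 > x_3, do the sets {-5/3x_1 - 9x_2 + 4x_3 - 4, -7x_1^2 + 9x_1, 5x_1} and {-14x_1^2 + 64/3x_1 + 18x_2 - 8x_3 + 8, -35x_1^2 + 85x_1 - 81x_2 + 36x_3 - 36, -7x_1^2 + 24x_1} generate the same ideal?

Yes, the ideals are equal.

Since reduced Gröbner bases are canonical representatives of ideals under a given ordering, it suffices to compute and compare them.
Buchberger on the first generating set:
f_1 = -5/3x_1 - 9x_2 + 4x_3 - 4, LT = x_1.
f_2 = -7x_1^2 + 9x_1, LT = x_1^2.
f_3 = 5x_1, LT = x_1.

S(f_1,f_2): lcm = x_1^2. S = 27/5x_1x_2 - 12/5x_1x_3 + 129/35x_1.
  leading term x_1x_2: subtract (-81/25x_2)·f_1 from 27/5x_1x_2 - 12/5x_1x_3 + 129/35x_1 → -12/5x_1x_3 + 129/35x_1 - 729/25x_2^2 + 324/25x_2x_3 - 324/25x_2
  leading term x_1x_3: subtract (36/25x_3)·f_1 from -12/5x_1x_3 + 129/35x_1 - 729/25x_2^2 + 324/25x_2x_3 - 324/25x_2 → 129/35x_1 - 729/25x_2^2 + 648/25x_2x_3 - 324/25x_2 - 144/25x_3^2 + 144/25x_3
  leading term x_1: subtract (-387/175)·f_1 from 129/35x_1 - 729/25x_2^2 + 648/25x_2x_3 - 324/25x_2 - 144/25x_3^2 + 144/25x_3 → -729/25x_2^2 + 648/25x_2x_3 - 5751/175x_2 - 144/25x_3^2 + 2556/175x_3 - 1548/175
  leading term x_2^2: no divisor's leading term divides it; move -729/25x_2^2 to the remainder.
  leading term x_2x_3: no divisor's leading term divides it; move 648/25x_2x_3 to the remainder.
  leading term x_2: no divisor's leading term divides it; move -5751/175x_2 to the remainder.
  leading term x_3^2: no divisor's leading term divides it; move -144/25x_3^2 to the remainder.
  leading term x_3: no divisor's leading term divides it; move 2556/175x_3 to the remainder.
  leading term 1: no divisor's leading term divides it; move -1548/175 to the remainder.
  remainder -729/25x_2^2 + 648/25x_2x_3 - 5751/175x_2 - 144/25x_3^2 + 2556/175x_3 - 1548/175 ≠ 0; add g_4 = -729/25x_2^2 + 648/25x_2x_3 - 5751/175x_2 - 144/25x_3^2 + 2556/175x_3 - 1548/175 to the basis.

S(f_1,f_3): lcm = x_1. S = 27/5x_2 - 12/5x_3 + 12/5.
  leading term x_2: no divisor's leading term divides it; move 27/5x_2 to the remainder.
  leading term x_3: no divisor's leading term divides it; move -12/5x_3 to the remainder.
  leading term 1: no divisor's leading term divides it; move 12/5 to the remainder.
  remainder 27/5x_2 - 12/5x_3 + 12/5 ≠ 0; add g_5 = 27/5x_2 - 12/5x_3 + 12/5 to the basis.

The other S-polynomials (S(f_2,f_3), S(f_1,g_4), S(f_2,g_4), S(f_3,g_4), S(f_1,g_5), S(f_2,g_5), S(f_3,g_5), S(g_4,g_5)) all reduce to 0 modulo the current basis, so we have a Gröbner basis.
Inter-reduce: drop elements whose leading term is divisible by another's, tail-reduce, and make monic.
Reduced Gröbner basis: {x_1, x_2 - 4/9x_3 + 4/9}.

Buchberger on the second generating set:
h_1 = -14x_1^2 + 64/3x_1 + 18x_2 - 8x_3 + 8, LT = x_1^2.
h_2 = -35x_1^2 + 85x_1 - 81x_2 + 36x_3 - 36, LT = x_1^2.
h_3 = -7x_1^2 + 24x_1, LT = x_1^2.

S(h_1,h_2): lcm = x_1^2. S = 19/21x_1 - 18/5x_2 + 8/5x_3 - 8/5.
  leading term x_1: no divisor's leading term divides it; move 19/21x_1 to the remainder.
  leading term x_2: no divisor's leading term divides it; move -18/5x_2 to the remainder.
  leading term x_3: no divisor's leading term divides it; move 8/5x_3 to the remainder.
  leading term 1: no divisor's leading term divides it; move -8/5 to the remainder.
  remainder 19/21x_1 - 18/5x_2 + 8/5x_3 - 8/5 ≠ 0; add k_4 = 19/21x_1 - 18/5x_2 + 8/5x_3 - 8/5 to the basis.

S(h_1,h_3): lcm = x_1^2. S = 40/21x_1 - 9/7x_2 + 4/7x_3 - 4/7.
  leading term x_1: subtract (40/19)·k_4 from 40/21x_1 - 9/7x_2 + 4/7x_3 - 4/7 → 837/133x_2 - 372/133x_3 + 372/133
  leading term x_2: no divisor's leading term divides it; move 837/133x_2 to the remainder.
  leading term x_3: no divisor's leading term divides it; move -372/133x_3 to the remainder.
  leading term 1: no divisor's leading term divides it; move 372/133 to the remainder.
  remainder 837/133x_2 - 372/133x_3 + 372/133 ≠ 0; add k_5 = 837/133x_2 - 372/133x_3 + 372/133 to the basis.

The other S-polynomials (S(h_2,h_3), S(h_1,k_4), S(h_2,k_4), S(h_3,k_4), S(h_1,k_5), S(h_2,k_5), S(h_3,k_5), S(k_4,k_5)) all reduce to 0 modulo the current basis, so we have a Gröbner basis.
Inter-reduce: drop elements whose leading term is divisible by another's, tail-reduce, and make monic.
Reduced Gröbner basis: {x_1, x_2 - 4/9x_3 + 4/9}.

The two bases agree; hence the ideals are identical.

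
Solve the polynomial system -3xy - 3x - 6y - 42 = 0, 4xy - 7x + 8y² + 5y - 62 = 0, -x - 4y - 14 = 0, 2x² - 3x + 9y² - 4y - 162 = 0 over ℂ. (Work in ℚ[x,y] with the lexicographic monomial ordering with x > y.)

Compute a lex Gröbner basis by Buchberger's algorithm.
f_1 = -3xy - 3x - 6y - 42, LT = xy.
f_2 = 4xy - 7x + 8y² + 5y - 62, LT = xy.
f_3 = -x - 4y - 14, LT = x.
f_4 = 2x² - 3x + 9y² - 4y - 162, LT = x².

S(f_1,f_2): lcm = xy. S = 11/4x - 2y² + ¾y + 59/2.
  reduce S modulo (f_1, f_2, f_3, f_4):
  remainder -2y² - 41/4y - 9 ≠ 0; add h_5 = -2y² - 41/4y - 9 to the basis.

S(f_1,f_3): lcm = xy. S = x - 4y² - 12y + 14.
  reduce S modulo (f_1, f_2, f_3, f_4, h_5):
  remainder 9/2y + 18 ≠ 0; add h_6 = 9/2y + 18 to the basis.

The other S-polynomials (S(f_1,f_4), S(f_2,f_3), S(f_2,f_4), S(f_3,f_4), S(f_1,h_5), S(f_2,h_5), S(f_3,h_5), S(f_4,h_5), S(f_1,h_6), S(f_2,h_6), S(f_3,h_6), S(f_4,h_6), S(h_5,h_6)) all reduce to 0 modulo the current basis, so we have a Gröbner basis.
Inter-reduce: drop elements whose leading term is divisible by another's, tail-reduce, and make monic.
Reduced Gröbner basis: {x - 2, y + 4}.

Since the basis is lex-ordered, y + 4 is univariate in y. Its roots are {-4}. Back-substituting each root into the other basis elements fixes the other coordinates.
  y = -4: the earlier basis element becomes x - 2 = 0, giving x = 2 — point (2, -4).

{(2, -4)}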